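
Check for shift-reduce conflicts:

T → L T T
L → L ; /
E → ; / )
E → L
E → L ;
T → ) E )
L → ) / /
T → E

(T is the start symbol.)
Yes — I4: [E → L .] vs [E → . ; / )]; I6: [E → L ; .] vs [E → ; . / )]; I9: [L → L ; / .] vs [E → ; / . )]; I15: [E → L .] vs [E → L . ;]; I16: [E → L ; .] vs [L → L ; . /]

A shift-reduce conflict occurs when an LR(0) state has both:
  - a complete (reduce) item [A → α .] (dot at the end), and
  - a shift item [B → β . c γ] (dot before a terminal).

Augment with T' → T and build the canonical LR(0) collection (I0 = CLOSURE({[T' → . T]}), then GOTO on every symbol after a dot until no new states appear). It has 20 states:
  I0: { [E → . ; / )], [E → . L ;], [E → . L], [L → . ) / /], [L → . L ; /], [T → . ) E )], [T → . E], [T → . L T T], [T' → . T] }  — shift
  I1: { [E → . ; / )], [E → . L ;], [E → . L], [L → ) . / /], [L → . ) / /], [L → . L ; /], [T → ) . E )] }  — shift
  I2: { [E → ; . / )] }  — shift
  I3: { [T → E .] }  — reduce
  I4: { [E → . ; / )], [E → . L ;], [E → . L], [E → L . ;], [E → L .], [L → . ) / /], [L → . L ; /], [L → L . ; /], [T → . ) E )], [T → . E], [T → . L T T], [T → L . T T] }  — shift, reduce
  I5: { [T' → T .] }  — accept
  I6: { [E → ; . / )], [E → L ; .], [L → L ; . /] }  — shift, reduce
  I7: { [E → . ; / )], [E → . L ;], [E → . L], [L → . ) / /], [L → . L ; /], [T → . ) E )], [T → . E], [T → . L T T], [T → L T . T] }  — shift
  I8: { [T → L T T .] }  — reduce
  I9: { [E → ; / . )], [L → L ; / .] }  — shift, reduce
  I10: { [E → ; / ) .] }  — reduce
  I11: { [E → ; / . )] }  — shift
  I12: { [L → ) . / /] }  — shift
  I13: { [L → ) / . /] }  — shift
  I14: { [T → ) E . )] }  — shift
  I15: { [E → L . ;], [E → L .], [L → L . ; /] }  — shift, reduce
  I16: { [E → L ; .], [L → L ; . /] }  — shift, reduce
  I17: { [L → L ; / .] }  — reduce
  I18: { [T → ) E ) .] }  — reduce
  I19: { [L → ) / / .] }  — reduce

I4 contains reduce item [E → L .] and shift items [E → . ; / )], [E → L . ;], [L → . ) / /], [L → L . ; /], [T → . ) E )] — shift-reduce conflict.
I6 contains reduce item [E → L ; .] and shift items [E → ; . / )], [L → L ; . /] — shift-reduce conflict.
I9 contains reduce item [L → L ; / .] and shift item [E → ; / . )] — shift-reduce conflict.
I15 contains reduce item [E → L .] and shift items [E → L . ;], [L → L . ; /] — shift-reduce conflict.
I16 contains reduce item [E → L ; .] and shift item [L → L ; . /] — shift-reduce conflict.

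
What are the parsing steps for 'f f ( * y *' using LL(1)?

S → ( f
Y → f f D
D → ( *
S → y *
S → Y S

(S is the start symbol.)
LL(1) parsing maintains a stack (initially the start symbol over $) and the input. At each step: if the stack top is a terminal, match it against the current input token; if it is a non-terminal N, replace it with the RHS of M[N, lookahead] (the unique production whose predict set contains the lookahead).

Stack is shown with the top on the left.

Stack      Input          Action
--------------------------------
S $        f f ( * y * $  output S → Y S
Y S $      f f ( * y * $  output Y → f f D
f f D S $  f f ( * y * $  match 'f'
f D S $    f ( * y * $    match 'f'
D S $      ( * y * $      output D → ( *
( * S $    ( * y * $      match '('
* S $      * y * $        match '*'
S $        y * $          output S → y *
y * $      y * $          match 'y'
* $        * $            match '*'
$          $              accept

The string is accepted.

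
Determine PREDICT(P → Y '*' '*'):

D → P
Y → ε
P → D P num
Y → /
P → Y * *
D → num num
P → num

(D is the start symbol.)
{ '*', '/' }

PREDICT(P → Y '*' '*') = (FIRST(RHS) \ {ε}) ∪ (FOLLOW(P) if ε ∈ FIRST(RHS), i.e. RHS ⇒* ε)
FIRST(Y) = { '/', ε }
FIRST(Y '*' '*') = { '*', '/' }
ε ∉ FIRST(Y '*' '*'), so FOLLOW(P) is not added.
PREDICT(P → Y '*' '*') = { '*', '/' }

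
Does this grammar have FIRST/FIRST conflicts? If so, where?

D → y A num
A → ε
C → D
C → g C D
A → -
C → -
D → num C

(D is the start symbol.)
No FIRST/FIRST conflicts.

A FIRST/FIRST conflict occurs when two productions N → α and N → β for the same non-terminal have FIRST(α) ∩ FIRST(β) ≠ ∅ (with ε ∈ FIRST of a nullable right-hand side, so two nullable alternatives also conflict).

FIRST sets of the non-terminals at (or reachable through a nullable prefix from) the front of some alternative:
  FIRST(D) = { 'num', 'y' }

Productions for D:
  D → y A num: FIRST = { 'y' }
  D → num C: FIRST = { 'num' }
Productions for A:
  A → ε: FIRST = { ε }
  A → -: FIRST = { '-' }
Productions for C:
  C → D: FIRST = { 'num', 'y' }
  C → g C D: FIRST = { 'g' }
  C → -: FIRST = { '-' }

All alternatives of each non-terminal have pairwise disjoint FIRST sets.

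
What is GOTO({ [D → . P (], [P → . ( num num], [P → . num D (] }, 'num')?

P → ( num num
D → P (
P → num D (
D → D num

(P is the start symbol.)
GOTO(I, 'num') = CLOSURE({ [A → αX.β] : [A → α.Xβ] ∈ I, X = 'num' })

Items with dot before 'num', with the dot advanced:
  [P → . num D (] → [P → num . D (]
Closure of the advanced items:
  [P → num . D (] has the dot before D: add [D → . P (], [D → . D num]
  [D → . P (] has the dot before P: add [P → . ( num num], [P → . num D (]

GOTO = { [D → . D num], [D → . P (], [P → . ( num num], [P → . num D (], [P → num . D (] }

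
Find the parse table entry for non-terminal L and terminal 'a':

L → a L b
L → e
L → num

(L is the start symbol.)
L → a L b

To find M[L, 'a'], we find productions for L where 'a' is in the predict set (PREDICT(N → α) = (FIRST(α) \ {ε}) ∪ (FOLLOW(N) if α ⇒* ε)).

L → a L b: PREDICT = { 'a' }
  'a' is in predict set, so this production goes in M[L, 'a']
L → e: PREDICT = { 'e' }
L → num: PREDICT = { 'num' }

M[L, 'a'] = L → a L b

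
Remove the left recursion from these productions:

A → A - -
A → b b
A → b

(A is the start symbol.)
A is directly left-recursive. The standard transformation for
  A → A α₁ | ... | A α_m | β₁ | ... | β_n
is
  A  → β₁ A' | ... | β_n A'
  A' → α₁ A' | ... | α_m A' | ε

A → b b becomes A → b b A'
A → b becomes A → b A'
A → A - - becomes A' → - - A'
Add A' → ε

Resulting grammar:
A → b b A'
A → b A'
A' → - - A'
A' → ε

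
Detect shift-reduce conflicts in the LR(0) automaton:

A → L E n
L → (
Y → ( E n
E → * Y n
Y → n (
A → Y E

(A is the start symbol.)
Yes — I1: [L → ( .] vs [E → . * Y n]

Augment with A' → A and build the canonical LR(0) collection (I0 = CLOSURE({[A' → . A]}), then GOTO on every symbol after a dot until no new states appear). It has 16 states:
  I0: { [A → . L E n], [A → . Y E], [A' → . A], [L → . (], [Y → . ( E n], [Y → . n (] }  — shift
  I1: { [E → . * Y n], [L → ( .], [Y → ( . E n] }  — shift, reduce
  I2: { [A' → A .] }  — accept
  I3: { [A → L . E n], [E → . * Y n] }  — shift
  I4: { [A → Y . E], [E → . * Y n] }  — shift
  I5: { [Y → n . (] }  — shift
  I6: { [Y → n ( .] }  — reduce
  I7: { [E → * . Y n], [Y → . ( E n], [Y → . n (] }  — shift
  I8: { [A → Y E .] }  — reduce
  I9: { [E → . * Y n], [Y → ( . E n] }  — shift
  I10: { [E → * Y . n] }  — shift
  I11: { [E → * Y n .] }  — reduce
  I12: { [Y → ( E . n] }  — shift
  I13: { [Y → ( E n .] }  — reduce
  I14: { [A → L E . n] }  — shift
  I15: { [A → L E n .] }  — reduce

I1 contains reduce item [L → ( .] and shift item [E → . * Y n] — shift-reduce conflict.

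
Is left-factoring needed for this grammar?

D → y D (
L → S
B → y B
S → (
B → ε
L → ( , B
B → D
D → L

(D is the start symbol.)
Left-factoring is needed when two productions for the same non-terminal
share a common prefix on the right-hand side.

Productions for D:
  D → y D (
  D → L
Productions for L:
  L → S
  L → ( , B
Productions for B:
  B → y B
  B → ε
  B → D

No common prefixes found.

Answer: No, left-factoring is not needed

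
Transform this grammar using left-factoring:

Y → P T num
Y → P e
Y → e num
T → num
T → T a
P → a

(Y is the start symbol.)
Left-factoring transforms A → αβ₁ | αβ₂ into A → αA' and A' → β₁ | β₂
(α is the longest common prefix among the alternatives). Repeat until
no nonterminal has two alternatives with a common prefix.

Round 1: Y has alternatives sharing prefix 'P'. Introduce Y': Y → P Y'
  Add: Y' → T num
  Add: Y' → e

No remaining common prefixes — done.

Resulting grammar:
Y → P Y'
Y' → T num
Y' → e
Y → e num
T → num
T → T a
P → a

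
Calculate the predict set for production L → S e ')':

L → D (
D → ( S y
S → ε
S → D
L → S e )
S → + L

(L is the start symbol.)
PREDICT(L → S e ')') = (FIRST(RHS) \ {ε}) ∪ (FOLLOW(L) if ε ∈ FIRST(RHS), i.e. RHS ⇒* ε)
FIRST(S) = { '(', '+', ε }
FIRST(S e ')') = { '(', '+', 'e' }
ε ∉ FIRST(S e ')'), so FOLLOW(L) is not added.
PREDICT(L → S e ')') = { '(', '+', 'e' }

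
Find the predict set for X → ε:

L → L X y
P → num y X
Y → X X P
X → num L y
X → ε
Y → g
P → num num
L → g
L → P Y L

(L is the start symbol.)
PREDICT(X → ε) = (FIRST(RHS) \ {ε}) ∪ (FOLLOW(X) if ε ∈ FIRST(RHS), i.e. RHS ⇒* ε)
The right-hand side is ε (FIRST(ε) = { ε }), so the predict set is FOLLOW(X) = { 'g', 'num', 'y' }
PREDICT(X → ε) = { 'g', 'num', 'y' }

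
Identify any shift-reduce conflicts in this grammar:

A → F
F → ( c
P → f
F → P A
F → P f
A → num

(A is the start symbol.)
A shift-reduce conflict occurs when an LR(0) state has both:
  - a complete (reduce) item [A → α .] (dot at the end), and
  - a shift item [B → β . c γ] (dot before a terminal).

Augment with A' → A and build the canonical LR(0) collection (I0 = CLOSURE({[A' → . A]}), then GOTO on every symbol after a dot until no new states appear). It has 10 states:
  I0: { [A → . F], [A → . num], [A' → . A], [F → . ( c], [F → . P A], [F → . P f], [P → . f] }  — shift
  I1: { [F → ( . c] }  — shift
  I2: { [A' → A .] }  — accept
  I3: { [A → F .] }  — reduce
  I4: { [A → . F], [A → . num], [F → . ( c], [F → . P A], [F → . P f], [F → P . A], [F → P . f], [P → . f] }  — shift
  I5: { [P → f .] }  — reduce
  I6: { [A → num .] }  — reduce
  I7: { [F → P A .] }  — reduce
  I8: { [F → P f .], [P → f .] }  — 2 reduces
  I9: { [F → ( c .] }  — reduce

No state contains both a complete item and a shift item.

Answer: No shift-reduce conflicts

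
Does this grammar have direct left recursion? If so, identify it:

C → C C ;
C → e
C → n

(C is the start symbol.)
Yes, C is left-recursive

C → C C ;: LEFT RECURSIVE (starts with C)
C → e: starts with e
C → n: starts with n

The grammar has direct left recursion on: C.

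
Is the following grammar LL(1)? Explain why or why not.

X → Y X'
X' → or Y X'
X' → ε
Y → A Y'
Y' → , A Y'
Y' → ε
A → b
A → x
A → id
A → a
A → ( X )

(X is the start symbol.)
Yes, the grammar is LL(1).

A grammar is LL(1) if for each non-terminal N with multiple productions, the predict sets of those productions are pairwise disjoint, where PREDICT(N → α) = (FIRST(α) \ {ε}) ∪ (FOLLOW(N) if α ⇒* ε).

Relevant sets:
  FOLLOW(X') = { $, ')' }
  FOLLOW(Y') = { $, ')', 'or' }

For X':
  PREDICT(X' → or Y X') = { 'or' }
  PREDICT(X' → ε) = { $, ')' }
For Y':
  PREDICT(Y' → ',' A Y') = { ',' }
  PREDICT(Y' → ε) = { $, ')', 'or' }
For A:
  PREDICT(A → b) = { 'b' }
  PREDICT(A → x) = { 'x' }
  PREDICT(A → id) = { 'id' }
  PREDICT(A → a) = { 'a' }
  PREDICT(A → '(' X ')') = { '(' }
X, Y have a single production, so nothing to check there.

All predict sets are disjoint. The grammar IS LL(1).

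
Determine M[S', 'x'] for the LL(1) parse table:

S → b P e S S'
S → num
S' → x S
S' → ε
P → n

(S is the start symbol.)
To find M[S', 'x'], we find productions for S' where 'x' is in the predict set (PREDICT(N → α) = (FIRST(α) \ {ε}) ∪ (FOLLOW(N) if α ⇒* ε)).

Relevant sets:
  FOLLOW(S') = { $, 'x' }

S' → x S: PREDICT = { 'x' }
  'x' is in predict set, so this production goes in M[S', 'x']
S' → ε: PREDICT = { $, 'x' }
  'x' is in predict set, so this production goes in M[S', 'x']

M[S', 'x'] = S' → x S, S' → ε  (a multiply-defined cell — the grammar is not LL(1))

Answer: S' → x S, S' → ε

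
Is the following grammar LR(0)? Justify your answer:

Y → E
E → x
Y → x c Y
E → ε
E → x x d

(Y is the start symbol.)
A grammar is LR(0) if no state in the canonical LR(0) collection has:
  - both a shift item (dot before a terminal) and a complete item (shift-reduce conflict), or
  - two or more complete items (reduce-reduce conflict; the accept item [Y' → Y .] counts as a complete item here).

Augment with Y' → Y and build the canonical LR(0) collection (I0 = CLOSURE({[Y' → . Y]}), then GOTO on every symbol after a dot until no new states appear). It has 8 states:
  I0: { [E → . x x d], [E → . x], [E → .], [Y → . E], [Y → . x c Y], [Y' → . Y] }  — shift, reduce
  I1: { [Y → E .] }  — reduce
  I2: { [Y' → Y .] }  — accept
  I3: { [E → x . x d], [E → x .], [Y → x . c Y] }  — shift, reduce
  I4: { [E → . x x d], [E → . x], [E → .], [Y → . E], [Y → . x c Y], [Y → x c . Y] }  — shift, reduce
  I5: { [E → x x . d] }  — shift
  I6: { [E → x x d .] }  — reduce
  I7: { [Y → x c Y .] }  — reduce

Conflict in state I0:
  Shift-reduce conflict between [E → .] and [E → . x]
So the grammar is NOT LR(0).

Answer: No. Shift-reduce conflict between [E → .] and [E → . x]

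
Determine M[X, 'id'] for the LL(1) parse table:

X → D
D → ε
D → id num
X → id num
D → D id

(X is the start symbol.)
X → D, X → id num

To find M[X, 'id'], we find productions for X where 'id' is in the predict set (PREDICT(N → α) = (FIRST(α) \ {ε}) ∪ (FOLLOW(N) if α ⇒* ε)).

Relevant sets:
  FIRST(D) = { 'id', ε }
  FOLLOW(X) = { $ }

X → D: PREDICT = { $, 'id' }
  'id' is in predict set, so this production goes in M[X, 'id']
X → id num: PREDICT = { 'id' }
  'id' is in predict set, so this production goes in M[X, 'id']

M[X, 'id'] = X → D, X → id num  (a multiply-defined cell — the grammar is not LL(1))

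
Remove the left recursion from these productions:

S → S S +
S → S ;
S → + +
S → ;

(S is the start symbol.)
S → + + S'
S → ; S'
S' → S + S'
S' → ; S'
S' → ε

S is directly left-recursive. The standard transformation for
  A → A α₁ | ... | A α_m | β₁ | ... | β_n
is
  A  → β₁ A' | ... | β_n A'
  A' → α₁ A' | ... | α_m A' | ε

S → + + becomes S → + + S'
S → ; becomes S → ; S'
S → S S + becomes S' → S + S'
S → S ; becomes S' → ; S'
Add S' → ε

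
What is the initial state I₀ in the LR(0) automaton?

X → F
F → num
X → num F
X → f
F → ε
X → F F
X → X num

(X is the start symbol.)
First, augment the grammar with X' → X
I₀ = CLOSURE({ [X' → . X] }):
  [X' → . X] has the dot before X: add [X → . F], [X → . num F], [X → . f], [X → . F F], [X → . X num]
  [X → . F] has the dot before F: add [F → . num], [F → .]
No further items can be added.

I₀ = { [F → . num], [F → .], [X → . F F], [X → . F], [X → . X num], [X → . f], [X → . num F], [X' → . X] }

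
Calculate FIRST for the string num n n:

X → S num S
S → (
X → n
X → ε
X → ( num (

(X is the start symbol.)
To compute FIRST(num n n), process the symbols left to right:
Symbol num is a terminal. Add 'num' and stop.
FIRST(num n n) = { 'num' }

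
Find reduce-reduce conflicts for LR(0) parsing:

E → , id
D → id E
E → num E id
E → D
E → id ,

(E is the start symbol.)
Augment with E' → E and build the canonical LR(0) collection (I0 = CLOSURE({[E' → . E]}), then GOTO on every symbol after a dot until no new states appear). It has 11 states:
  I0: { [D → . id E], [E → . , id], [E → . D], [E → . id ,], [E → . num E id], [E' → . E] }  — shift
  I1: { [E → , . id] }  — shift
  I2: { [E → D .] }  — reduce
  I3: { [E' → E .] }  — accept
  I4: { [D → . id E], [D → id . E], [E → . , id], [E → . D], [E → . id ,], [E → . num E id], [E → id . ,] }  — shift
  I5: { [D → . id E], [E → . , id], [E → . D], [E → . id ,], [E → . num E id], [E → num . E id] }  — shift
  I6: { [E → num E . id] }  — shift
  I7: { [E → num E id .] }  — reduce
  I8: { [E → , . id], [E → id , .] }  — shift, reduce
  I9: { [D → id E .] }  — reduce
  I10: { [E → , id .] }  — reduce

No state contains more than one complete item.

Answer: No reduce-reduce conflicts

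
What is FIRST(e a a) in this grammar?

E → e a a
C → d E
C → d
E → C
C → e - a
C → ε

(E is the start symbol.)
To compute FIRST(e a a), process the symbols left to right:
Symbol e is a terminal. Add 'e' and stop.
FIRST(e a a) = { 'e' }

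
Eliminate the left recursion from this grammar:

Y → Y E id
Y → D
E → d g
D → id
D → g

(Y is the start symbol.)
Y → D Y'
Y' → E id Y'
Y' → ε
E → d g
D → id
D → g

Y is directly left-recursive. The standard transformation for
  A → A α₁ | ... | A α_m | β₁ | ... | β_n
is
  A  → β₁ A' | ... | β_n A'
  A' → α₁ A' | ... | α_m A' | ε

Y → D becomes Y → D Y'
Y → Y E id becomes Y' → E id Y'
Add Y' → ε

Productions for other non-terminals are unchanged:
  E → d g
  D → id
  D → g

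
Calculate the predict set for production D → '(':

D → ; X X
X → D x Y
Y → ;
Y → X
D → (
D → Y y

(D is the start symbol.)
PREDICT(D → '(') = (FIRST(RHS) \ {ε}) ∪ (FOLLOW(D) if ε ∈ FIRST(RHS), i.e. RHS ⇒* ε)
FIRST('(') = { '(' }
ε ∉ FIRST('('), so FOLLOW(D) is not added.
PREDICT(D → '(') = { '(' }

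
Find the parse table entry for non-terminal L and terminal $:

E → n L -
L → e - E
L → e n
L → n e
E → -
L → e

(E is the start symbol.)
Empty (error entry)

To find M[L, $], we find productions for L where $ is in the predict set (PREDICT(N → α) = (FIRST(α) \ {ε}) ∪ (FOLLOW(N) if α ⇒* ε)).

L → e - E: PREDICT = { 'e' }
L → e n: PREDICT = { 'e' }
L → n e: PREDICT = { 'n' }
L → e: PREDICT = { 'e' }

M[L, $] is empty (no production applies)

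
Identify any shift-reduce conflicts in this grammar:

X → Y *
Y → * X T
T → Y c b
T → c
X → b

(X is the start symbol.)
No shift-reduce conflicts

Augment with X' → X and build the canonical LR(0) collection (I0 = CLOSURE({[X' → . X]}), then GOTO on every symbol after a dot until no new states appear). It has 12 states:
  I0: { [X → . Y *], [X → . b], [X' → . X], [Y → . * X T] }  — shift
  I1: { [X → . Y *], [X → . b], [Y → * . X T], [Y → . * X T] }  — shift
  I2: { [X' → X .] }  — accept
  I3: { [X → Y . *] }  — shift
  I4: { [X → b .] }  — reduce
  I5: { [X → Y * .] }  — reduce
  I6: { [T → . Y c b], [T → . c], [Y → * X . T], [Y → . * X T] }  — shift
  I7: { [Y → * X T .] }  — reduce
  I8: { [T → Y . c b] }  — shift
  I9: { [T → c .] }  — reduce
  I10: { [T → Y c . b] }  — shift
  I11: { [T → Y c b .] }  — reduce

No state contains both a complete item and a shift item.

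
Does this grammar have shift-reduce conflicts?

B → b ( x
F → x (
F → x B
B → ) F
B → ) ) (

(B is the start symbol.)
A shift-reduce conflict occurs when an LR(0) state has both:
  - a complete (reduce) item [A → α .] (dot at the end), and
  - a shift item [B → β . c γ] (dot before a terminal).

Augment with B' → B and build the canonical LR(0) collection (I0 = CLOSURE({[B' → . B]}), then GOTO on every symbol after a dot until no new states appear). It has 12 states:
  I0: { [B → . ) ) (], [B → . ) F], [B → . b ( x], [B' → . B] }  — shift
  I1: { [B → ) . ) (], [B → ) . F], [F → . x (], [F → . x B] }  — shift
  I2: { [B' → B .] }  — accept
  I3: { [B → b . ( x] }  — shift
  I4: { [B → b ( . x] }  — shift
  I5: { [B → b ( x .] }  — reduce
  I6: { [B → ) ) . (] }  — shift
  I7: { [B → ) F .] }  — reduce
  I8: { [B → . ) ) (], [B → . ) F], [B → . b ( x], [F → x . (], [F → x . B] }  — shift
  I9: { [F → x ( .] }  — reduce
  I10: { [F → x B .] }  — reduce
  I11: { [B → ) ) ( .] }  — reduce

No state contains both a complete item and a shift item.

Answer: No shift-reduce conflicts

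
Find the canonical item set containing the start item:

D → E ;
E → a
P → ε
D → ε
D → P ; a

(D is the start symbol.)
First, augment the grammar with D' → D
I₀ = CLOSURE({ [D' → . D] }):
  [D' → . D] has the dot before D: add [D → . E ;], [D → .], [D → . P ; a]
  [D → . E ;] has the dot before E: add [E → . a]
  [D → . P ; a] has the dot before P: add [P → .]
No further items can be added.

I₀ = { [D → . E ;], [D → . P ; a], [D → .], [D' → . D], [E → . a], [P → .] }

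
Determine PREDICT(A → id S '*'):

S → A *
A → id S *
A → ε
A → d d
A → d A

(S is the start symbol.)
PREDICT(A → id S '*') = (FIRST(RHS) \ {ε}) ∪ (FOLLOW(A) if ε ∈ FIRST(RHS), i.e. RHS ⇒* ε)
FIRST(id S '*') = { 'id' }
ε ∉ FIRST(id S '*'), so FOLLOW(A) is not added.
PREDICT(A → id S '*') = { 'id' }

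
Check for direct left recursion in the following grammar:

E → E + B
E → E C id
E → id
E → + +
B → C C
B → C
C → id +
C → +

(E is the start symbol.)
Yes, E is left-recursive

Direct left recursion occurs when N → N α for some non-terminal N (the right-hand side begins with the left-hand side itself).

E → E + B: LEFT RECURSIVE (starts with E)
E → E C id: LEFT RECURSIVE (starts with E)
E → id: starts with id
E → + +: starts with '+'
B → C C: starts with C
B → C: starts with C
C → id +: starts with id
C → +: starts with '+'

The grammar has direct left recursion on: E.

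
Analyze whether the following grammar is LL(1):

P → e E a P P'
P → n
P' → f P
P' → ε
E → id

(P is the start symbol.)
No. Predict set conflict for P': { 'f' }

A grammar is LL(1) if for each non-terminal N with multiple productions, the predict sets of those productions are pairwise disjoint, where PREDICT(N → α) = (FIRST(α) \ {ε}) ∪ (FOLLOW(N) if α ⇒* ε).

Relevant sets:
  FOLLOW(P') = { $, 'f' }

For P:
  PREDICT(P → e E a P P') = { 'e' }
  PREDICT(P → n) = { 'n' }
For P':
  PREDICT(P' → f P) = { 'f' }
  PREDICT(P' → ε) = { $, 'f' }
E has a single production, so nothing to check there.

Conflict found: Predict set conflict for P': { 'f' }
The grammar is NOT LL(1).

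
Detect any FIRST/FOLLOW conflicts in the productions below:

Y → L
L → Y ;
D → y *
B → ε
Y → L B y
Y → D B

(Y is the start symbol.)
A FIRST/FOLLOW conflict occurs when a non-terminal N has a nullable alternative N → β (β ⇒* ε) and another alternative N → α with FIRST(α) ∩ FOLLOW(N) ≠ ∅: on such a lookahead the parser cannot decide between expanding α and letting N vanish via β.

Nullable non-terminals: B.
B has a nullable alternative but only one production, so nothing to check.

D, L, Y have no nullable alternative, so no FIRST/FOLLOW check is needed there.

No FIRST/FOLLOW conflicts found.

Answer: No FIRST/FOLLOW conflicts.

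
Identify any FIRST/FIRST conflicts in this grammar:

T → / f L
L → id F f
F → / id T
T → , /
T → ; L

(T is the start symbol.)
A FIRST/FIRST conflict occurs when two productions N → α and N → β for the same non-terminal have FIRST(α) ∩ FIRST(β) ≠ ∅ (with ε ∈ FIRST of a nullable right-hand side, so two nullable alternatives also conflict).

Productions for T:
  T → / f L: FIRST = { '/' }
  T → , /: FIRST = { ',' }
  T → ; L: FIRST = { ';' }
L, F have only one production, so no FIRST/FIRST conflict is possible there.

All alternatives of each non-terminal have pairwise disjoint FIRST sets.

Answer: No FIRST/FIRST conflicts.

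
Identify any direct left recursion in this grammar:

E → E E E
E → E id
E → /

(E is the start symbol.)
Yes, E is left-recursive

Direct left recursion occurs when N → N α for some non-terminal N (the right-hand side begins with the left-hand side itself).

E → E E E: LEFT RECURSIVE (starts with E)
E → E id: LEFT RECURSIVE (starts with E)
E → /: starts with '/'

The grammar has direct left recursion on: E.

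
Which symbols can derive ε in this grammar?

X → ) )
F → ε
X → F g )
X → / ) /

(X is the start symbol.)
{ 'F' }

A non-terminal is nullable if it can derive ε (the empty string): either it has an ε-production, or it has a production whose right-hand side consists entirely of nullable non-terminals.

ε-productions: F → ε
So F is immediately nullable.
No further non-terminal can be added: every production for the remaining non-terminals contains a terminal or a non-nullable non-terminal.
Nullable = { 'F' }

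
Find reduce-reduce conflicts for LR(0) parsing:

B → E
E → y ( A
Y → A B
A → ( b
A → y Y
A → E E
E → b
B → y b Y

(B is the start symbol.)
A reduce-reduce conflict occurs when an LR(0) state has two complete items [A → α .] and [B → β .] — both call for a reduction, and with no lookahead the parser cannot choose between them.

Augment with B' → B and build the canonical LR(0) collection (I0 = CLOSURE({[B' → . B]}), then GOTO on every symbol after a dot until no new states appear). It has 20 states:
  I0: { [B → . E], [B → . y b Y], [B' → . B], [E → . b], [E → . y ( A] }  — shift
  I1: { [B' → B .] }  — accept
  I2: { [B → E .] }  — reduce
  I3: { [E → b .] }  — reduce
  I4: { [B → y . b Y], [E → y . ( A] }  — shift
  I5: { [A → . ( b], [A → . E E], [A → . y Y], [E → . b], [E → . y ( A], [E → y ( . A] }  — shift
  I6: { [A → . ( b], [A → . E E], [A → . y Y], [B → y b . Y], [E → . b], [E → . y ( A], [Y → . A B] }  — shift
  I7: { [A → ( . b] }  — shift
  I8: { [B → . E], [B → . y b Y], [E → . b], [E → . y ( A], [Y → A . B] }  — shift
  I9: { [A → E . E], [E → . b], [E → . y ( A] }  — shift
  I10: { [B → y b Y .] }  — reduce
  I11: { [A → . ( b], [A → . E E], [A → . y Y], [A → y . Y], [E → . b], [E → . y ( A], [E → y . ( A], [Y → . A B] }  — shift
  I12: { [A → ( . b], [A → . ( b], [A → . E E], [A → . y Y], [E → . b], [E → . y ( A], [E → y ( . A] }  — shift
  I13: { [A → y Y .] }  — reduce
  I14: { [E → y ( A .] }  — reduce
  I15: { [A → ( b .], [E → b .] }  — 2 reduces
  I16: { [A → E E .] }  — reduce
  I17: { [E → y . ( A] }  — shift
  I18: { [Y → A B .] }  — reduce
  I19: { [A → ( b .] }  — reduce

I15 contains complete items [A → ( b .], [E → b .] — reduce-reduce conflict.

Answer: Yes — I15: [A → ( b .] vs [E → b .]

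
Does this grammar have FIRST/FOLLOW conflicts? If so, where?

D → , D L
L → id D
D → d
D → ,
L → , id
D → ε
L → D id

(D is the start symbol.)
A FIRST/FOLLOW conflict occurs when a non-terminal N has a nullable alternative N → β (β ⇒* ε) and another alternative N → α with FIRST(α) ∩ FOLLOW(N) ≠ ∅: on such a lookahead the parser cannot decide between expanding α and letting N vanish via β.

Nullable non-terminals: D.

D: nullable alternative(s) D → ε; FOLLOW(D) = { $, ',', 'd', 'id' }
  D → , D L: FIRST \ {ε} = { ',' } — overlaps FOLLOW(D) on { ',' }: CONFLICT
  D → d: FIRST \ {ε} = { 'd' } — overlaps FOLLOW(D) on { 'd' }: CONFLICT
  D → ,: FIRST \ {ε} = { ',' } — overlaps FOLLOW(D) on { ',' }: CONFLICT
  D → ε: FIRST \ {ε} = { } — this is the only nullable alternative, skip

L has no nullable alternative, so no FIRST/FOLLOW check is needed there.

So the grammar has 3 FIRST/FOLLOW conflicts (marked CONFLICT above).

Answer: Yes. D → ',' D L with FOLLOW(D) on { ',' }; D → d with FOLLOW(D) on { 'd' }; D → ',' with FOLLOW(D) on { ',' }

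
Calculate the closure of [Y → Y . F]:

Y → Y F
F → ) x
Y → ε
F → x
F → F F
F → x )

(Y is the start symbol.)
{ [F → . ) x], [F → . F F], [F → . x )], [F → . x], [Y → Y . F] }

To compute CLOSURE, for each item [A → α.Bβ] where B is a non-terminal, add [B → .γ] for all productions B → γ; repeat for the newly added items until nothing changes.

Start with: [Y → Y . F]
  [Y → Y . F] has the dot before F: add [F → . ) x], [F → . x], [F → . F F], [F → . x )]
No further items can be added.

CLOSURE = { [F → . ) x], [F → . F F], [F → . x )], [F → . x], [Y → Y . F] }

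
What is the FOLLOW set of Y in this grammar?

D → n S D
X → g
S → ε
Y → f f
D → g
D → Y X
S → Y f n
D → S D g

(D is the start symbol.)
{ 'f', 'g' }

In D → Y X: Y is followed by X, add FIRST(X) \ {ε} = { 'g' }
In S → Y f n: Y is followed by f n, add FIRST(f n) \ {ε} = { 'f' }

Taking the union: FOLLOW(Y) = { 'f', 'g' }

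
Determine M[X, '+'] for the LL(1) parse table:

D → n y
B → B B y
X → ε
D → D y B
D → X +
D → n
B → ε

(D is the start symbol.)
To find M[X, '+'], we find productions for X where '+' is in the predict set (PREDICT(N → α) = (FIRST(α) \ {ε}) ∪ (FOLLOW(N) if α ⇒* ε)).

Relevant sets:
  FOLLOW(X) = { '+' }

X → ε: PREDICT = { '+' }
  '+' is in predict set, so this production goes in M[X, '+']

M[X, '+'] = X → ε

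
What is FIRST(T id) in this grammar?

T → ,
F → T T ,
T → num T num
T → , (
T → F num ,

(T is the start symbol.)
FIRST sets of the non-terminals involved (from the grammar, by fixed-point iteration):
  FIRST(T) = { ',', 'num' }

To compute FIRST(T id), process the symbols left to right:
Symbol T is a non-terminal. Add FIRST(T) \ {ε} = { ',', 'num' }
T is not nullable (ε ∉ FIRST(T)), so stop here.
FIRST(T id) = { ',', 'num' }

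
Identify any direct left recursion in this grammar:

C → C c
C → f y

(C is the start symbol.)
C → C c: LEFT RECURSIVE (starts with C)
C → f y: starts with f

The grammar has direct left recursion on: C.

Answer: Yes, C is left-recursive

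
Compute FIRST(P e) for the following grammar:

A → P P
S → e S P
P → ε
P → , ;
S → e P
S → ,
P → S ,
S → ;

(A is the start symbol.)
FIRST sets of the non-terminals involved (from the grammar, by fixed-point iteration):
  FIRST(P) = { ',', ';', 'e', ε }

To compute FIRST(P e), process the symbols left to right:
Symbol P is a non-terminal. Add FIRST(P) \ {ε} = { ',', ';', 'e' }
P is nullable (ε ∈ FIRST(P)), continue to the next symbol.
Symbol e is a terminal. Add 'e' and stop.
FIRST(P e) = { ',', ';', 'e' }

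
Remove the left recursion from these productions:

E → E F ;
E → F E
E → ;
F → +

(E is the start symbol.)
E is directly left-recursive. The standard transformation for
  A → A α₁ | ... | A α_m | β₁ | ... | β_n
is
  A  → β₁ A' | ... | β_n A'
  A' → α₁ A' | ... | α_m A' | ε

E → F E becomes E → F E E'
E → ; becomes E → ; E'
E → E F ; becomes E' → F ; E'
Add E' → ε

Productions for other non-terminals are unchanged:
  F → +

Resulting grammar:
E → F E E'
E → ; E'
E' → F ; E'
E' → ε
F → +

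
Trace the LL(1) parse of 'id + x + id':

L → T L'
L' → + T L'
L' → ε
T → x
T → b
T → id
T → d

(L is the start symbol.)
LL(1) parsing maintains a stack (initially the start symbol over $) and the input. At each step: if the stack top is a terminal, match it against the current input token; if it is a non-terminal N, replace it with the RHS of M[N, lookahead] (the unique production whose predict set contains the lookahead).

Stack is shown with the top on the left.

Stack     Input          Action
-------------------------------
L $       id + x + id $  output L → T L'
T L' $    id + x + id $  output T → id
id L' $   id + x + id $  match 'id'
L' $      + x + id $     output L' → + T L'
+ T L' $  + x + id $     match '+'
T L' $    x + id $       output T → x
x L' $    x + id $       match 'x'
L' $      + id $         output L' → + T L'
+ T L' $  + id $         match '+'
T L' $    id $           output T → id
id L' $   id $           match 'id'
L' $      $              output L' → ε
$         $              accept

The string is accepted.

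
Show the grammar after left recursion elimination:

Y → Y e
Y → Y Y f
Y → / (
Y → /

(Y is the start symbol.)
Y → / ( Y'
Y → / Y'
Y' → e Y'
Y' → Y f Y'
Y' → ε

Y is directly left-recursive. The standard transformation for
  A → A α₁ | ... | A α_m | β₁ | ... | β_n
is
  A  → β₁ A' | ... | β_n A'
  A' → α₁ A' | ... | α_m A' | ε

Y → / ( becomes Y → / ( Y'
Y → / becomes Y → / Y'
Y → Y e becomes Y' → e Y'
Y → Y Y f becomes Y' → Y f Y'
Add Y' → ε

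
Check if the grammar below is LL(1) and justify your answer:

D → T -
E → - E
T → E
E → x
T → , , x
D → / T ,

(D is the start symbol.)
A grammar is LL(1) if for each non-terminal N with multiple productions, the predict sets of those productions are pairwise disjoint, where PREDICT(N → α) = (FIRST(α) \ {ε}) ∪ (FOLLOW(N) if α ⇒* ε).

Relevant sets:
  FIRST(T) = { ',', '-', 'x' }
  FIRST(E) = { '-', 'x' }

For D:
  PREDICT(D → T '-') = { ',', '-', 'x' }
  PREDICT(D → '/' T ',') = { '/' }
For E:
  PREDICT(E → '-' E) = { '-' }
  PREDICT(E → x) = { 'x' }
For T:
  PREDICT(T → E) = { '-', 'x' }
  PREDICT(T → ',' ',' x) = { ',' }

All predict sets are disjoint. The grammar IS LL(1).

Answer: Yes, the grammar is LL(1).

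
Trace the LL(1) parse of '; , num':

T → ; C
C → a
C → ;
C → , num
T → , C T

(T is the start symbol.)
Stack is shown with the top on the left.

Stack    Input      Action
--------------------------
T $      ; , num $  output T → ; C
; C $    ; , num $  match ';'
C $      , num $    output C → , num
, num $  , num $    match ','
num $    num $      match 'num'
$        $          accept

The string is accepted.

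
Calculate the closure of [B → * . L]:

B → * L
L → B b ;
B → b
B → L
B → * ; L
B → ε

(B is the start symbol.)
Start with: [B → * . L]
  [B → * . L] has the dot before L: add [L → . B b ;]
  [L → . B b ;] has the dot before B: add [B → . * L], [B → . b], [B → . L], [B → . * ; L], [B → .]
No further items can be added.

CLOSURE = { [B → * . L], [B → . * ; L], [B → . * L], [B → . L], [B → . b], [B → .], [L → . B b ;] }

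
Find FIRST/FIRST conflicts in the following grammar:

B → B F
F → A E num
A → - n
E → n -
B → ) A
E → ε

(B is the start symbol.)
A FIRST/FIRST conflict occurs when two productions N → α and N → β for the same non-terminal have FIRST(α) ∩ FIRST(β) ≠ ∅ (with ε ∈ FIRST of a nullable right-hand side, so two nullable alternatives also conflict).

FIRST sets of the non-terminals at (or reachable through a nullable prefix from) the front of some alternative:
  FIRST(B) = { ')' }

Productions for B:
  B → B F: FIRST = { ')' }
  B → ) A: FIRST = { ')' }
Productions for E:
  E → n -: FIRST = { 'n' }
  E → ε: FIRST = { ε }
F, A have only one production, so no FIRST/FIRST conflict is possible there.

Conflict for B: B → B F and B → ) A
  Overlap: { ')' }

Answer: Yes. B → B F / B → ')' A on { ')' }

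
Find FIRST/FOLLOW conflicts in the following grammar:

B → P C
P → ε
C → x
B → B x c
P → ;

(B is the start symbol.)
Nullable non-terminals: P.

P: nullable alternative(s) P → ε; FOLLOW(P) = { 'x' }
  P → ε: FIRST \ {ε} = { } — this is the only nullable alternative, skip
  P → ;: FIRST \ {ε} = { ';' } — disjoint from FOLLOW(P)

B, C have no nullable alternative, so no FIRST/FOLLOW check is needed there.

No FIRST/FOLLOW conflicts found.

Answer: No FIRST/FOLLOW conflicts.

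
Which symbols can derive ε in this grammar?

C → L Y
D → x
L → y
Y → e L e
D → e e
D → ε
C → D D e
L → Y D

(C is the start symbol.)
{ 'D' }

ε-productions: D → ε
So D is immediately nullable.
No further non-terminal can be added: every production for the remaining non-terminals contains a terminal or a non-nullable non-terminal.
Nullable = { 'D' }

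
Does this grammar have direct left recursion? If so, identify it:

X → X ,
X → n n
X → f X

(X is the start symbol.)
Direct left recursion occurs when N → N α for some non-terminal N (the right-hand side begins with the left-hand side itself).

X → X ,: LEFT RECURSIVE (starts with X)
X → n n: starts with n
X → f X: starts with f

The grammar has direct left recursion on: X.

Answer: Yes, X is left-recursive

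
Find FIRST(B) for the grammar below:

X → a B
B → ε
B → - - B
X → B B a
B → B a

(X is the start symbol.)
{ '-', 'a', ε }

To compute FIRST(B), examine every production with B on the left-hand side, reading each right-hand side left to right until a non-nullable symbol is reached.

From B → ε:
  - ε-production, so ε ∈ FIRST(B)
From B → - - B:
  - '-' is a terminal: add '-' and stop
From B → B a:
  - B is the symbol being defined: contributes nothing new
    B is nullable, so continue to the next symbol
  - a is a terminal: add 'a' and stop

Collecting: FIRST(B) = { '-', 'a', ε }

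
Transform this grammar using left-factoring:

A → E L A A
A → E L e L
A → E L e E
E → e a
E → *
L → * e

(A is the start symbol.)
A → E L A'
A' → A A
A' → e A''
A'' → L
A'' → E
E → e a
E → *
L → * e

Left-factoring transforms A → αβ₁ | αβ₂ into A → αA' and A' → β₁ | β₂
(α is the longest common prefix among the alternatives). Repeat until
no nonterminal has two alternatives with a common prefix.

Round 1: A has alternatives sharing prefix 'E L'. Introduce A': A → E L A'
  Add: A' → A A
  Add: A' → e L
  Add: A' → e E

Round 2: A' has alternatives sharing prefix 'e'. Introduce A'': A' → e A''
  Add: A'' → L
  Add: A'' → E

No remaining common prefixes — done.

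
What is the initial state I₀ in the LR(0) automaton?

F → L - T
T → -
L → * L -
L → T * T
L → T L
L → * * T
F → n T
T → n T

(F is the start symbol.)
{ [F → . L - T], [F → . n T], [F' → . F], [L → . * * T], [L → . * L -], [L → . T * T], [L → . T L], [T → . -], [T → . n T] }

First, augment the grammar with F' → F
I₀ = CLOSURE({ [F' → . F] }):
  [F' → . F] has the dot before F: add [F → . L - T], [F → . n T]
  [F → . L - T] has the dot before L: add [L → . * L -], [L → . T * T], [L → . T L], [L → . * * T]
  [L → . T * T] has the dot before T: add [T → . -], [T → . n T]
No further items can be added.

I₀ = { [F → . L - T], [F → . n T], [F' → . F], [L → . * * T], [L → . * L -], [L → . T * T], [L → . T L], [T → . -], [T → . n T] }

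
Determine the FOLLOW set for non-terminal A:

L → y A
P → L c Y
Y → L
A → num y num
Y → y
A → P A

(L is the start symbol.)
In L → y A: A is at the end, add FOLLOW(L)
In A → P A: A is at the end; this adds FOLLOW(A) to itself — nothing new

The FOLLOW sets referred to above (computed the same way, to a fixed point):
  FOLLOW(L) = { $, 'c', 'num', 'y' }

Taking the union: FOLLOW(A) = { $, 'c', 'num', 'y' }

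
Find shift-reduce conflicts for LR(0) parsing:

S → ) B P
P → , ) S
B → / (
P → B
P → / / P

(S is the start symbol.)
A shift-reduce conflict occurs when an LR(0) state has both:
  - a complete (reduce) item [A → α .] (dot at the end), and
  - a shift item [B → β . c γ] (dot before a terminal).

Augment with S' → S and build the canonical LR(0) collection (I0 = CLOSURE({[S' → . S]}), then GOTO on every symbol after a dot until no new states appear). It has 14 states:
  I0: { [S → . ) B P], [S' → . S] }  — shift
  I1: { [B → . / (], [S → ) . B P] }  — shift
  I2: { [S' → S .] }  — accept
  I3: { [B → / . (] }  — shift
  I4: { [B → . / (], [P → . , ) S], [P → . / / P], [P → . B], [S → ) B . P] }  — shift
  I5: { [P → , . ) S] }  — shift
  I6: { [B → / . (], [P → / . / P] }  — shift
  I7: { [P → B .] }  — reduce
  I8: { [S → ) B P .] }  — reduce
  I9: { [B → / ( .] }  — reduce
  I10: { [B → . / (], [P → . , ) S], [P → . / / P], [P → . B], [P → / / . P] }  — shift
  I11: { [P → / / P .] }  — reduce
  I12: { [P → , ) . S], [S → . ) B P] }  — shift
  I13: { [P → , ) S .] }  — reduce

No state contains both a complete item and a shift item.

Answer: No shift-reduce conflicts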